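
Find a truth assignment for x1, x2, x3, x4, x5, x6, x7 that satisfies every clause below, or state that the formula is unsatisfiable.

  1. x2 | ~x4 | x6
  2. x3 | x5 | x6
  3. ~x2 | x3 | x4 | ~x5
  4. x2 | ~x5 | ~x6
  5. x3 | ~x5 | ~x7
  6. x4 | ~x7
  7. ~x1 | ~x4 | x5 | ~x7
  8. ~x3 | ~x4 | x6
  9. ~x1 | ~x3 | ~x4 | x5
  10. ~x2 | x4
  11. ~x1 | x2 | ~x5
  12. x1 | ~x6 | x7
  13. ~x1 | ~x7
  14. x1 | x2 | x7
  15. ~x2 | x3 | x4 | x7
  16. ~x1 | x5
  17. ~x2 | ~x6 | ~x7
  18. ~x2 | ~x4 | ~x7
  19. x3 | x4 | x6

Set x1 = True.
  then (~x1 | ~x7) forces x7 = False.
  then (~x1 | x5) forces x5 = True.
  then (~x1 | x2 | ~x5) forces x2 = True.
  then (~x2 | x4) forces x4 = True.
Set x3 = False.
Set x6 = False.
All clauses satisfied.

x1=T; x2=T; x3=F; x4=T; x5=T; x6=F; x7=F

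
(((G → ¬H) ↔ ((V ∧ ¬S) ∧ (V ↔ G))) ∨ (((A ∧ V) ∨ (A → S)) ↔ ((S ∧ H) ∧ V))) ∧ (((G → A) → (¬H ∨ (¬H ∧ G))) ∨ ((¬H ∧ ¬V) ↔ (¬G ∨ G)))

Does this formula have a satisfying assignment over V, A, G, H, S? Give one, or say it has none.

V=F; A=F; G=T; H=T; S=T

  ((G → ¬H) ↔ ((V ∧ ¬S) ∧ (V ↔ G))) ∨ (((A ∧ V) ∨ (A → S)) ↔ ((S ∧ H) ∧ V)) = True
    (G → ¬H) ↔ ((V ∧ ¬S) ∧ (V ↔ G)) = True
      G → ¬H = False
        ¬H = False
      (V ∧ ¬S) ∧ (V ↔ G) = False
        V ∧ ¬S = False
          ¬S = False
        V ↔ G = False
    ((A ∧ V) ∨ (A → S)) ↔ ((S ∧ H) ∧ V) = False
      (A ∧ V) ∨ (A → S) = True
        A ∧ V = False
        A → S = True
      (S ∧ H) ∧ V = False
        S ∧ H = True
  ((G → A) → (¬H ∨ (¬H ∧ G))) ∨ ((¬H ∧ ¬V) ↔ (¬G ∨ G)) = True
    (G → A) → (¬H ∨ (¬H ∧ G)) = True
      G → A = False
      ¬H ∨ (¬H ∧ G) = False
        ¬H = False
        ¬H ∧ G = False
          ¬H = False
    (¬H ∧ ¬V) ↔ (¬G ∨ G) = False
      ¬H ∧ ¬V = False
        ¬H = False
        ¬V = True
      ¬G ∨ G = True
        ¬G = False
Both conjuncts True, so the formula holds.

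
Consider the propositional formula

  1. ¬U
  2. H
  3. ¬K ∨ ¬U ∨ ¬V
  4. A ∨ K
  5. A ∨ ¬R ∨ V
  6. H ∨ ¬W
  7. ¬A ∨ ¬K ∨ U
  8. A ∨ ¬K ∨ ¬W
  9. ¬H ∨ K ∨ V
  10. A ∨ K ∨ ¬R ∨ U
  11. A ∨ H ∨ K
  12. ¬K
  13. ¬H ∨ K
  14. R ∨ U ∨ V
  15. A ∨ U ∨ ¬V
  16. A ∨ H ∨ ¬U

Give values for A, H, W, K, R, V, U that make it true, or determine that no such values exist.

Case H = True:
  (¬U) forces U = False.
  (¬K) forces K = False.
  Clause (¬H ∨ K) is falsified — contradiction.
Case H = False:
  Clause (H) is falsified — contradiction.
Both cases fail, so the formula is unsatisfiable.

Unsatisfiable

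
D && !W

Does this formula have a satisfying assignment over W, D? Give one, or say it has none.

W = False; D = True

  !W = True
Both conjuncts True, so the formula holds.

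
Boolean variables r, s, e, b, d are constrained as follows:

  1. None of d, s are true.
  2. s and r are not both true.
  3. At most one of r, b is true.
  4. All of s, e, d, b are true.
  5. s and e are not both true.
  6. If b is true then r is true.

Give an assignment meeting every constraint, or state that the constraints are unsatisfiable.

Case s = True:
  Constraint (1) is violated (s=T) — contradiction.
Case s = False:
  Constraint (4) is violated (s=F) — contradiction.
Both cases fail — unsatisfiable.

UNSATISFIABLE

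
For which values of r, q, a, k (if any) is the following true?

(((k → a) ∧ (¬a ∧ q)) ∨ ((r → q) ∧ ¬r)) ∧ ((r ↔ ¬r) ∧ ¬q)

The conjunct r ↔ ¬r is unsatisfiable on its own:
  r=F: evaluates to False.
  r=T: evaluates to False.
So the whole conjunction is unsatisfiable.

No satisfying assignment exists.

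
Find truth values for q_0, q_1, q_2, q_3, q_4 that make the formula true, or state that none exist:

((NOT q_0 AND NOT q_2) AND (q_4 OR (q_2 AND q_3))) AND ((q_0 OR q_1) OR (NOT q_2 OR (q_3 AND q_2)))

q_0 = False, q_1 = False, q_2 = False, q_3 = False, q_4 = True

  (NOT q_0 AND NOT q_2) AND (q_4 OR (q_2 AND q_3)) = True
    NOT q_0 AND NOT q_2 = True
      NOT q_0 = True
      NOT q_2 = True
    q_4 OR (q_2 AND q_3) = True
      q_2 AND q_3 = False
  (q_0 OR q_1) OR (NOT q_2 OR (q_3 AND q_2)) = True
    q_0 OR q_1 = False
    NOT q_2 OR (q_3 AND q_2) = True
      NOT q_2 = True
      q_3 AND q_2 = False
Both conjuncts True, so the formula holds.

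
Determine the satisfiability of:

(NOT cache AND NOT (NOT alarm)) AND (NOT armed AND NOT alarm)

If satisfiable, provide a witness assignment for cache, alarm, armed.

Case alarm = True: the conjunct NOT alarm is False.
Case alarm = False: the conjunct NOT (NOT alarm) becomes NOT (NOT False) = False.
Both cases fail — unsatisfiable.

Unsatisfiable — no assignment works.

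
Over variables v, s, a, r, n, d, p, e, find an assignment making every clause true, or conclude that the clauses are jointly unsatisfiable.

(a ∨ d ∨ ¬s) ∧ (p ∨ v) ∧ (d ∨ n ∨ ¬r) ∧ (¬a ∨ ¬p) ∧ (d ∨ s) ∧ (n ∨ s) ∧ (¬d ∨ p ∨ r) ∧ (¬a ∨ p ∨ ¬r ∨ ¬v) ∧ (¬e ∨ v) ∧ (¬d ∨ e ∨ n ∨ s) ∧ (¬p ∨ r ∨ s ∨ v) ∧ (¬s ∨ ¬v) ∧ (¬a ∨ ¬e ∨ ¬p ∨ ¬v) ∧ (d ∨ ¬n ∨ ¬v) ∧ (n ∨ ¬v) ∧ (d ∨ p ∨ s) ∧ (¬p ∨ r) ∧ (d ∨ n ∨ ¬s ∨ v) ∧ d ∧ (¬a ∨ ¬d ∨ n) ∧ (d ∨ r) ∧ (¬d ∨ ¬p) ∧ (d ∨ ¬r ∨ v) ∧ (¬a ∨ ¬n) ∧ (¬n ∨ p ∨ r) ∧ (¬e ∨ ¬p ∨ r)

v: True, s: False, a: False, r: True, n: True, d: True, p: False, e: True

Unit clause (d) forces d = True.
In (¬d ∨ ¬p) only ¬p is left, so p = False.
In (p ∨ v) only v is left, so v = True.
In (¬d ∨ p ∨ r) only r is left, so r = True.
In (¬a ∨ p ∨ ¬r ∨ ¬v) only ¬a is left, so a = False.
In (¬s ∨ ¬v) only ¬s is left, so s = False.
In (n ∨ ¬v) only n is left, so n = True.
Set e = True.
All clauses satisfied.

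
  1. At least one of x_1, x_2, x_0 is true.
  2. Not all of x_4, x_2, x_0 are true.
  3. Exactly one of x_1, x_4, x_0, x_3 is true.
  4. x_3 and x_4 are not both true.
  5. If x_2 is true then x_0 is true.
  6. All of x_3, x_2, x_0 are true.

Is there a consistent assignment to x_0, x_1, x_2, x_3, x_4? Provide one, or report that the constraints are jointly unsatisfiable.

UNSATISFIABLE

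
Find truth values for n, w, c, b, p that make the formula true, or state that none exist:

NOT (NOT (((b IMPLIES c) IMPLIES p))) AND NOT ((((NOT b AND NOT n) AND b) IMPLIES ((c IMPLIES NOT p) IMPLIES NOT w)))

Unsatisfiable — no assignment works.

The conjunct NOT ((((NOT b AND NOT n) AND b) IMPLIES ((c IMPLIES NOT p) IMPLIES NOT w))) is unsatisfiable on its own:
  b = True: this becomes NOT ((False IMPLIES ((c IMPLIES NOT p) IMPLIES NOT w))) = False.
  b = False: this becomes NOT ((False IMPLIES ((c IMPLIES NOT p) IMPLIES NOT w))) = False.
So the whole conjunction is unsatisfiable.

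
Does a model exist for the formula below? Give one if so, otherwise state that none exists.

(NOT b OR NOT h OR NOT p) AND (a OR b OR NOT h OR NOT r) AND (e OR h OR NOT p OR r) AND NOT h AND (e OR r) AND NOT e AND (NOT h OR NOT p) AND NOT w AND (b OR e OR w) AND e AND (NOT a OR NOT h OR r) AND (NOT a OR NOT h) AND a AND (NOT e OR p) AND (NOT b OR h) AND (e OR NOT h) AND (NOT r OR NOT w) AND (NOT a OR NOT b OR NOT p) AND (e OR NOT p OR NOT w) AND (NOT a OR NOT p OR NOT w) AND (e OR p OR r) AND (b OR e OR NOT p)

Case e = True:
  Clause (NOT e) is falsified — contradiction.
Case e = False:
  Clause (e) is falsified — contradiction.
Both cases fail, so the formula is unsatisfiable.

The formula is unsatisfiable.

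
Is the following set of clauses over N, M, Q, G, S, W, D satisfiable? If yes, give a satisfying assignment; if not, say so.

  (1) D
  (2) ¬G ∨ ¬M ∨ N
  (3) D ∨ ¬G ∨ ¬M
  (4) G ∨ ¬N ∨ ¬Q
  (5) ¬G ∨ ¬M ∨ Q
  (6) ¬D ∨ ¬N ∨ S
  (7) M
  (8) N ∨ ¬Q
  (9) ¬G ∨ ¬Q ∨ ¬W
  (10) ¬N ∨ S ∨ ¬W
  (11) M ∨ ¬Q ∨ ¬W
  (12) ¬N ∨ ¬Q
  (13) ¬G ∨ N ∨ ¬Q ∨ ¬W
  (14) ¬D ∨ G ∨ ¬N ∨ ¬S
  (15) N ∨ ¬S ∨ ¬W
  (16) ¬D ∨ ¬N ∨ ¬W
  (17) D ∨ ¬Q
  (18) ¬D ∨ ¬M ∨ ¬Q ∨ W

N=F; M=T; Q=F; G=F; S=T; W=F; D=T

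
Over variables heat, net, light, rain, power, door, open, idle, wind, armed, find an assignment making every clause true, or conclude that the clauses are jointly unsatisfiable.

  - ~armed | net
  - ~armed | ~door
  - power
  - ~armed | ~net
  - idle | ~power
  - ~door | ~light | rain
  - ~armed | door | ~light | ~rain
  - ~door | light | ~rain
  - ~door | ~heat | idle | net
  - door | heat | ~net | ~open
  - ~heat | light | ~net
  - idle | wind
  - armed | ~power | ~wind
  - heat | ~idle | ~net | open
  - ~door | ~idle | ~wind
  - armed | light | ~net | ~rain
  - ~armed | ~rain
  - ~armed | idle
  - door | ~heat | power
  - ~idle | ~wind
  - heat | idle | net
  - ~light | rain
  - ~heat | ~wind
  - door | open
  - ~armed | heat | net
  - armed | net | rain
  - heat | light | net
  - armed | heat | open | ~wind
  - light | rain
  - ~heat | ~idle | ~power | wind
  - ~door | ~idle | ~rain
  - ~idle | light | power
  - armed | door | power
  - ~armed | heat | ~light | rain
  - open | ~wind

Unit clause (power) forces power = True.
In (idle | ~power) only idle is left, so idle = True.
In (~idle | ~wind) only ~wind is left, so wind = False.
In (~heat | ~idle | ~power | wind) only ~heat is left, so heat = False.
Set net = False.
  then (~armed | net) forces armed = False.
  then (armed | net | rain) forces rain = True.
  then (heat | light | net) forces light = True.
  then (~door | ~idle | ~rain) forces door = False.
  then (door | open) forces open = True.
All clauses satisfied.

heat = False; net = False; light = True; rain = True; power = True; door = False; open = True; idle = True; wind = False; armed = False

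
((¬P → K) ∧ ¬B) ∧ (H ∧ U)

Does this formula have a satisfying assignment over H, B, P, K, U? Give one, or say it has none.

H = True, B = False, P = False, K = True, U = True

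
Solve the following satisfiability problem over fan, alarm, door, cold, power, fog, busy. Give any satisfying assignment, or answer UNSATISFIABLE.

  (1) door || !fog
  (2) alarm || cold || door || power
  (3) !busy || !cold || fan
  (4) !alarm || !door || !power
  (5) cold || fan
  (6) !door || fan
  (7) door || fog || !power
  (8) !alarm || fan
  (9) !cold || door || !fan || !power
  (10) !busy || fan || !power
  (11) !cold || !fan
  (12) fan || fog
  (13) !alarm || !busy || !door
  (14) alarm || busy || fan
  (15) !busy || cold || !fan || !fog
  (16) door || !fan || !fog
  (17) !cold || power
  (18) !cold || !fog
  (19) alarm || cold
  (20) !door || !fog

Set fan = True.
  then (!cold || !fan) forces cold = False.
  then (alarm || cold) forces alarm = True.
Set door = True.
  then (!alarm || !door || !power) forces power = False.
  then (!alarm || !busy || !door) forces busy = False.
  then (!door || !fog) forces fog = False.
All clauses satisfied.

fan = True; alarm = True; door = True; cold = False; power = False; fog = False; busy = False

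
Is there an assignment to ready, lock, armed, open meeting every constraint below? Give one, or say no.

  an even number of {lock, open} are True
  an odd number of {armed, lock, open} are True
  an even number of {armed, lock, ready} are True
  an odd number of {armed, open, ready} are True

Adding constraints 1, 3, 4 mod 2: every variable appears an even number of times on the left, so the left side is 0.
But the right sides sum to 1 (mod 2). 0 ≠ 1 — the system is inconsistent.

Unsatisfiable — no assignment works.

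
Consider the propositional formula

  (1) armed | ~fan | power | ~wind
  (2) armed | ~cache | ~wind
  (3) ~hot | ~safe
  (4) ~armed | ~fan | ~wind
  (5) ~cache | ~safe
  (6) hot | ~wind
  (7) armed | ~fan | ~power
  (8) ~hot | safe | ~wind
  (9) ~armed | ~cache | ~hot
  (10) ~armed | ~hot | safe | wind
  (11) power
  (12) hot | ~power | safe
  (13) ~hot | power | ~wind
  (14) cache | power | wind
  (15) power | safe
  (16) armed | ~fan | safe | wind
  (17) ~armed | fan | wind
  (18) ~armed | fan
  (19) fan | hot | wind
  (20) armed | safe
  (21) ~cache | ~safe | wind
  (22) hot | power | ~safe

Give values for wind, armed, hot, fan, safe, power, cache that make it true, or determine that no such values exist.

Unit clause (power) forces power = True.
Try wind = True:
  (hot | ~wind) forces hot = True.
  (~hot | ~safe) forces safe = False.
  clause (~hot | safe | ~wind) is falsified — backtrack.
So wind = False.
Set armed = True.
  then (~armed | fan | wind) forces fan = True.
Try hot = True:
  (~hot | ~safe) forces safe = False.
  clause (~armed | ~hot | safe | wind) is falsified — backtrack.
So hot = False.
  then (hot | ~power | safe) forces safe = True.
  then (~cache | ~safe | wind) forces cache = False.
All clauses satisfied.

wind=F; armed=T; hot=F; fan=T; safe=T; power=T; cache=F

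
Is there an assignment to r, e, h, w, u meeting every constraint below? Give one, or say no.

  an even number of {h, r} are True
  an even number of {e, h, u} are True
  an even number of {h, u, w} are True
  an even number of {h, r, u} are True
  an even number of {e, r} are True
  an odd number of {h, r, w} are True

r = True; e = True; h = True; w = True; u = False

{h, r}: 2 true → even ✓
{e, h, u}: 2 true → even ✓
{h, u, w}: 2 true → even ✓
{h, r, u}: 2 true → even ✓
{e, r}: 2 true → even ✓
{h, r, w}: 3 true → odd ✓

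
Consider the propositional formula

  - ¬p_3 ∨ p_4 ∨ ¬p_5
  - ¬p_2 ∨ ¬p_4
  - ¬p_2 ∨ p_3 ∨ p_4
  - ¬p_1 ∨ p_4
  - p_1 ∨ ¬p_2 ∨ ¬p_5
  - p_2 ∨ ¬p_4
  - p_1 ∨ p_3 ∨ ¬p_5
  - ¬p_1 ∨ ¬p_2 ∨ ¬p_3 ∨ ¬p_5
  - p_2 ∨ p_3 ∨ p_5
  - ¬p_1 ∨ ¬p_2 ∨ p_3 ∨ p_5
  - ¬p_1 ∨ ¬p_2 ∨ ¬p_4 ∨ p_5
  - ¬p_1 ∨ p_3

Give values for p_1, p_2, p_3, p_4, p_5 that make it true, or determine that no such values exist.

Try p_1 = True:
  (¬p_1 ∨ p_4) forces p_4 = True.
  (¬p_2 ∨ ¬p_4) forces p_2 = False.
  clause (p_2 ∨ ¬p_4) is falsified — backtrack.
So p_1 = False.
Set p_2 = True.
  then (¬p_2 ∨ ¬p_4) forces p_4 = False.
  then (¬p_2 ∨ p_3 ∨ p_4) forces p_3 = True.
  then (p_1 ∨ ¬p_2 ∨ ¬p_5) forces p_5 = False.
All clauses satisfied.

p_1: False; p_2: True; p_3: True; p_4: False; p_5: False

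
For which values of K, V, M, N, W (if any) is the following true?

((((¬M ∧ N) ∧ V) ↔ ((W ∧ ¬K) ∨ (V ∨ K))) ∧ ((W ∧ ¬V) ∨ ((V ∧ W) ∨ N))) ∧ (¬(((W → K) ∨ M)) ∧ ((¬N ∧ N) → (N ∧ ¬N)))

K: False, V: True, M: False, N: True, W: True

  (((¬M ∧ N) ∧ V) ↔ ((W ∧ ¬K) ∨ (V ∨ K))) ∧ ((W ∧ ¬V) ∨ ((V ∧ W) ∨ N)) = True
    ((¬M ∧ N) ∧ V) ↔ ((W ∧ ¬K) ∨ (V ∨ K)) = True
      (¬M ∧ N) ∧ V = True
        ¬M ∧ N = True
          ¬M = True
      (W ∧ ¬K) ∨ (V ∨ K) = True
        W ∧ ¬K = True
          ¬K = True
        V ∨ K = True
    (W ∧ ¬V) ∨ ((V ∧ W) ∨ N) = True
      W ∧ ¬V = False
        ¬V = False
      (V ∧ W) ∨ N = True
        V ∧ W = True
  ¬(((W → K) ∨ M)) ∧ ((¬N ∧ N) → (N ∧ ¬N)) = True
    ¬(((W → K) ∨ M)) = True
      (W → K) ∨ M = False
        W → K = False
    (¬N ∧ N) → (N ∧ ¬N) = True
      ¬N ∧ N = False
        ¬N = False
      N ∧ ¬N = False
        ¬N = False
Both conjuncts True, so the formula holds.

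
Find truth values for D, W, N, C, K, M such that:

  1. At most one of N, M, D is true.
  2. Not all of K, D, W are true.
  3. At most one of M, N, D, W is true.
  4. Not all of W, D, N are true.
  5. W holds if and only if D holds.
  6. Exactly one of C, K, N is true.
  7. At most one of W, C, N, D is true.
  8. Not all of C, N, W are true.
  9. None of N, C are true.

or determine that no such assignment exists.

D=F; W=F; N=F; C=F; K=T; M=T

  (1) {N, M, D}: 1 true — at most one ✓
  (2) {K, D, W}: 1/3 true — not all ✓
  (3) {M, N, D, W}: 1 true — at most one ✓
  (4) {W, D, N}: 0/3 true — not all ✓
  (5) W=F, D=F — same ✓
  (6) {C, K, N}: 1 true — exactly one ✓
  (7) {W, C, N, D}: 0 true — at most one ✓
  (8) {C, N, W}: 0/3 true — not all ✓
  (9) {N, C}: 0 true — none ✓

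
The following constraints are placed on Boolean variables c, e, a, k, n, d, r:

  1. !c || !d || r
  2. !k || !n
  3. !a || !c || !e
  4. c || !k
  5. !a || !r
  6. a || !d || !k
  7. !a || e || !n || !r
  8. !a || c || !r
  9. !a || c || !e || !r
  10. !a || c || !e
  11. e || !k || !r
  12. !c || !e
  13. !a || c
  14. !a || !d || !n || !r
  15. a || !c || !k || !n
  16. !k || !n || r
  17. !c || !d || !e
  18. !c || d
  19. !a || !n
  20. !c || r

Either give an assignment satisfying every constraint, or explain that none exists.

Set c = True.
  then (!c || !e) forces e = False.
  then (!c || d) forces d = True.
  then (!c || r) forces r = True.
  then (!a || !r) forces a = False.
  then (a || !d || !k) forces k = False.
Set n = False.
All clauses satisfied.

c = True; e = False; a = False; k = False; n = False; d = True; r = True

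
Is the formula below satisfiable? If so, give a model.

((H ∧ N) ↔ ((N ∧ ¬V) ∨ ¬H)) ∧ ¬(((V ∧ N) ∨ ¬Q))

N: False; V: False; H: True; Q: True

  (H ∧ N) ↔ ((N ∧ ¬V) ∨ ¬H) = True
    H ∧ N = False
    (N ∧ ¬V) ∨ ¬H = False
      N ∧ ¬V = False
        ¬V = True
      ¬H = False
  ¬(((V ∧ N) ∨ ¬Q)) = True
    (V ∧ N) ∨ ¬Q = False
      V ∧ N = False
      ¬Q = False
Both conjuncts True, so the formula holds.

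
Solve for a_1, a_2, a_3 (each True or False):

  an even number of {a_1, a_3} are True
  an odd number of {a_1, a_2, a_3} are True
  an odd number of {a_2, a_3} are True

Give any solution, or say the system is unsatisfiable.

a_1 = False, a_2 = True, a_3 = False

{a_1, a_3}: 0 true → even ✓
{a_1, a_2, a_3}: 1 true → odd ✓
{a_2, a_3}: 1 true → odd ✓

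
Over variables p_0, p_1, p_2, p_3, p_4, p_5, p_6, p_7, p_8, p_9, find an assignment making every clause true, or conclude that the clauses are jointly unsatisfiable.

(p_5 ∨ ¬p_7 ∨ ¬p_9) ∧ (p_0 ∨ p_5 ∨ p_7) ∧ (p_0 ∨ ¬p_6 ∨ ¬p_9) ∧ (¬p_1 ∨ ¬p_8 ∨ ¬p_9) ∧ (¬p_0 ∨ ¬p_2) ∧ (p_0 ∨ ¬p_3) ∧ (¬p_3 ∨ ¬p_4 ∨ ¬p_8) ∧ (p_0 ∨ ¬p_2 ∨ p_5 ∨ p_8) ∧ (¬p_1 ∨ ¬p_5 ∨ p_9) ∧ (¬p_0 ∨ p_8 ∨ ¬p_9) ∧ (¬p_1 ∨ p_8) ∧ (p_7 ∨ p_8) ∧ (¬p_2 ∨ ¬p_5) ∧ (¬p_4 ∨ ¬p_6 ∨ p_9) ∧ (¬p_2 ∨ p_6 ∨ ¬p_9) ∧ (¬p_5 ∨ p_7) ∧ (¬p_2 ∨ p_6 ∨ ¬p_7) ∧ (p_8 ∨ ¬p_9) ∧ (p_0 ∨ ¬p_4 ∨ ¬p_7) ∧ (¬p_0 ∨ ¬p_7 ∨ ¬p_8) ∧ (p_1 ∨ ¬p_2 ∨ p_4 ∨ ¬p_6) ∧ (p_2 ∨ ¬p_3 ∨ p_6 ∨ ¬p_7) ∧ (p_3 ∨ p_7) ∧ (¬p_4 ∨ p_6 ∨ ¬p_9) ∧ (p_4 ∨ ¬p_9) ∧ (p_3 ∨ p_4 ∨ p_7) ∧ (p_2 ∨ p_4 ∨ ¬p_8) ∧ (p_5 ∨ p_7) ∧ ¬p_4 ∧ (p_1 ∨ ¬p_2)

Unit clause (¬p_4) forces p_4 = False.
In (p_4 ∨ ¬p_9) only ¬p_9 is left, so p_9 = False.
Set p_0 = True.
  then (¬p_0 ∨ ¬p_2) forces p_2 = False.
  then (p_2 ∨ p_4 ∨ ¬p_8) forces p_8 = False.
  then (¬p_1 ∨ p_8) forces p_1 = False.
  then (p_7 ∨ p_8) forces p_7 = True.
Set p_3 = True.
  then (p_2 ∨ ¬p_3 ∨ p_6 ∨ ¬p_7) forces p_6 = True.
Set p_5 = True.
All clauses satisfied.

p_0 = True, p_1 = False, p_2 = False, p_3 = True, p_4 = False, p_5 = True, p_6 = True, p_7 = True, p_8 = False, p_9 = False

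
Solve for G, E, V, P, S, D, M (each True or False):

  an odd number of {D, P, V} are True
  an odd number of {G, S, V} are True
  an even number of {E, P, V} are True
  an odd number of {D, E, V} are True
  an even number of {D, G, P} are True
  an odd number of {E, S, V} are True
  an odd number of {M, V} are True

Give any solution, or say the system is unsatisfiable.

G = True, E = True, V = False, P = True, S = False, D = False, M = True

{D, P, V}: 1 true → odd ✓
{G, S, V}: 1 true → odd ✓
{E, P, V}: 2 true → even ✓
{D, E, V}: 1 true → odd ✓
{D, G, P}: 2 true → even ✓
{E, S, V}: 1 true → odd ✓
{M, V}: 1 true → odd ✓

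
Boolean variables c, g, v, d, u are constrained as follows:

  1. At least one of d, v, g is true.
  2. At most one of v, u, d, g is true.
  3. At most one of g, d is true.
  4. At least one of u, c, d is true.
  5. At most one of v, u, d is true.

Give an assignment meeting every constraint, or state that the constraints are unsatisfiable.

c = False; g = False; v = False; d = True; u = False

  (1) {d, v, g}: 1 true — at least one ✓
  (2) {v, u, d, g}: 1 true — at most one ✓
  (3) {g, d}: 1 true — at most one ✓
  (4) {u, c, d}: 1 true — at least one ✓
  (5) {v, u, d}: 1 true — at most one ✓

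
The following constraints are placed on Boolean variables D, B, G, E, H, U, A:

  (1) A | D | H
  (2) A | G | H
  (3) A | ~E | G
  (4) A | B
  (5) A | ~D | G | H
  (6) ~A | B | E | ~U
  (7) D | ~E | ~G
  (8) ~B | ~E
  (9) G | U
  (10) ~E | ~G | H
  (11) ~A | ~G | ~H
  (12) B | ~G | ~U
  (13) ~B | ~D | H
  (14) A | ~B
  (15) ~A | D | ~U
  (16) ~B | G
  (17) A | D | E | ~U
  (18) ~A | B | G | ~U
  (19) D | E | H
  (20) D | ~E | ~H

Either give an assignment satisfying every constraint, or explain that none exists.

D: True, B: False, G: True, E: False, H: False, U: False, A: True

Set D = True.
Try B = True:
  (~B | ~E) forces E = False.
  (~B | ~D | H) forces H = True.
  (A | ~B) forces A = True.
  (~A | ~G | ~H) forces G = False.
  clause (~B | G) is falsified — backtrack.
So B = False.
  then (A | B) forces A = True.
Set G = True.
  then (~A | ~G | ~H) forces H = False.
  then (B | ~G | ~U) forces U = False.
  then (~E | ~G | H) forces E = False.
All clauses satisfied.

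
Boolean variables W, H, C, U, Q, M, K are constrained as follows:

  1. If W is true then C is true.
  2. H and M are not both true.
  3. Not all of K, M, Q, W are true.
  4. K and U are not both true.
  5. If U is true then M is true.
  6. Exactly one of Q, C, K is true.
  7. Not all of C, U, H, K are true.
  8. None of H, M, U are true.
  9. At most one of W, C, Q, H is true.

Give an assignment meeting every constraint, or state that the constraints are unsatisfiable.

W: False; H: False; C: False; U: False; Q: False; M: False; K: True

  (1) W=F ⇒ C: vacuous ✓
  (2) H=F, M=F — not both ✓
  (3) {K, M, Q, W}: 1/4 true — not all ✓
  (4) K=T, U=F — not both ✓
  (5) U=F ⇒ M: vacuous ✓
  (6) {Q, C, K}: 1 true — exactly one ✓
  (7) {C, U, H, K}: 1/4 true — not all ✓
  (8) {H, M, U}: 0 true — none ✓
  (9) {W, C, Q, H}: 0 true — at most one ✓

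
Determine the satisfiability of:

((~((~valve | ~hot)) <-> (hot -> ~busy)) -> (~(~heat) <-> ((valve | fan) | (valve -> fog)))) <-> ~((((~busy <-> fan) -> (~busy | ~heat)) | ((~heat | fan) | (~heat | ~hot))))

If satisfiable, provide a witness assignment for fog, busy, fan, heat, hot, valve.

fog = True; busy = False; fan = True; heat = False; hot = True; valve = True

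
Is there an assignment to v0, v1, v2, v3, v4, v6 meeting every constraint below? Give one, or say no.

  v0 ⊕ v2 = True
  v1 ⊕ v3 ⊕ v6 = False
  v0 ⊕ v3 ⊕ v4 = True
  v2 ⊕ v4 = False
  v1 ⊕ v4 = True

v0 = True, v1 = True, v2 = False, v3 = False, v4 = False, v6 = True

v0 ⊕ v2 = T ⊕ F = True ✓
v1 ⊕ v3 ⊕ v6 = T ⊕ F ⊕ T = False ✓
v0 ⊕ v3 ⊕ v4 = T ⊕ F ⊕ F = True ✓
v2 ⊕ v4 = F ⊕ F = False ✓
v1 ⊕ v4 = T ⊕ F = True ✓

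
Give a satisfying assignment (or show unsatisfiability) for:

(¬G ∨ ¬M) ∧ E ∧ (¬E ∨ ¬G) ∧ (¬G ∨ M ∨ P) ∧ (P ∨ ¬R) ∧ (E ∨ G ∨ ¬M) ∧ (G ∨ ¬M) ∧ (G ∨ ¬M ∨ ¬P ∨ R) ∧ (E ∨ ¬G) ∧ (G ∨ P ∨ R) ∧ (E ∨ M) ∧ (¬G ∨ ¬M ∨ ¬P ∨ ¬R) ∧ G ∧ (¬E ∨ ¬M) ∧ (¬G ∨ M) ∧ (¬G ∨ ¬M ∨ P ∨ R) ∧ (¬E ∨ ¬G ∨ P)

Case E = True:
  (¬E ∨ ¬G) forces G = False.
  Clause (G) is falsified — contradiction.
Case E = False:
  Clause (E) is falsified — contradiction.
Both cases fail, so the formula is unsatisfiable.

No satisfying assignment exists.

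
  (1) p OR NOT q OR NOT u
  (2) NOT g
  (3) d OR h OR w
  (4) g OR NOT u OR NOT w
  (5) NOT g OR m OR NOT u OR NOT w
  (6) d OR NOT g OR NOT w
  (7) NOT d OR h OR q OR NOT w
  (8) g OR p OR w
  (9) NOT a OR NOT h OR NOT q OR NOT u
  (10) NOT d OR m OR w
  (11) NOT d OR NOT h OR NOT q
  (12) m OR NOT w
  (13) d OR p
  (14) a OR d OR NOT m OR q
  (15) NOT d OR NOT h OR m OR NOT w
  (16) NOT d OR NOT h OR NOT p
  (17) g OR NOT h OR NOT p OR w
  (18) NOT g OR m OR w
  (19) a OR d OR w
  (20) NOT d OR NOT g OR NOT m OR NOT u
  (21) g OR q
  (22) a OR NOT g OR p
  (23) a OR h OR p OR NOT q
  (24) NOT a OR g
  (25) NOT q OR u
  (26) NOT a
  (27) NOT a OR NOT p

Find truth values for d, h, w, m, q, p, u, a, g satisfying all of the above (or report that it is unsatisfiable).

Unit clause (NOT g) forces g = False.
In (g OR q) only q is left, so q = True.
In (NOT a OR g) only NOT a is left, so a = False.
In (NOT q OR u) only u is left, so u = True.
In (p OR NOT q OR NOT u) only p is left, so p = True.
In (g OR NOT u OR NOT w) only NOT w is left, so w = False.
In (g OR NOT h OR NOT p OR w) only NOT h is left, so h = False.
In (a OR d OR w) only d is left, so d = True.
In (NOT d OR m OR w) only m is left, so m = True.
All clauses satisfied.

d: True; h: False; w: False; m: True; q: True; p: True; u: True; a: False; g: False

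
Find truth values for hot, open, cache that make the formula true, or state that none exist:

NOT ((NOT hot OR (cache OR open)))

hot=T; open=F; cache=F

  NOT ((NOT hot OR (cache OR open))) = True
    NOT hot OR (cache OR open) = False
      NOT hot = False
      cache OR open = False
The formula evaluates to True.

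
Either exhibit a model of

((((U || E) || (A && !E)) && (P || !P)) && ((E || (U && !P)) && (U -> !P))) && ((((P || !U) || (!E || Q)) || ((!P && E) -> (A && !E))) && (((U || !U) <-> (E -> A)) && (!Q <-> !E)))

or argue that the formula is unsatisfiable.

P = False, U = True, Q = True, E = True, A = True

  (((U || E) || (A && !E)) && (P || !P)) && ((E || (U && !P)) && (U -> !P)) = True
    ((U || E) || (A && !E)) && (P || !P) = True
      (U || E) || (A && !E) = True
        U || E = True
        A && !E = False
          !E = False
      P || !P = True
        !P = True
    (E || (U && !P)) && (U -> !P) = True
      E || (U && !P) = True
        U && !P = True
          !P = True
      U -> !P = True
        !P = True
  (((P || !U) || (!E || Q)) || ((!P && E) -> (A && !E))) && (((U || !U) <-> (E -> A)) && (!Q <-> !E)) = True
    ((P || !U) || (!E || Q)) || ((!P && E) -> (A && !E)) = True
      (P || !U) || (!E || Q) = True
        P || !U = False
          !U = False
        !E || Q = True
          !E = False
      (!P && E) -> (A && !E) = False
        !P && E = True
          !P = True
        A && !E = False
          !E = False
    ((U || !U) <-> (E -> A)) && (!Q <-> !E) = True
      (U || !U) <-> (E -> A) = True
        U || !U = True
          !U = False
        E -> A = True
      !Q <-> !E = True
        !Q = False
        !E = False
Both conjuncts True, so the formula holds.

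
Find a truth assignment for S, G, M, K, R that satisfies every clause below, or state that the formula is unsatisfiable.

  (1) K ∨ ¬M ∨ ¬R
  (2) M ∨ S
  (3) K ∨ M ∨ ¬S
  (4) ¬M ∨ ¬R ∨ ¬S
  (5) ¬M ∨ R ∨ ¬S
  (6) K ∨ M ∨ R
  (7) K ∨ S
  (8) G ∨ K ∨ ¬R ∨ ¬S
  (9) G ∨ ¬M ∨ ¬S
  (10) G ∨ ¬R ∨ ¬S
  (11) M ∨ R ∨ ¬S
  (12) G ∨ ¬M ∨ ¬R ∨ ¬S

S = False, G = True, M = True, K = True, R = True

Set S = False.
  then (M ∨ S) forces M = True.
  then (K ∨ S) forces K = True.
Set G = True.
Set R = True.
All clauses satisfied.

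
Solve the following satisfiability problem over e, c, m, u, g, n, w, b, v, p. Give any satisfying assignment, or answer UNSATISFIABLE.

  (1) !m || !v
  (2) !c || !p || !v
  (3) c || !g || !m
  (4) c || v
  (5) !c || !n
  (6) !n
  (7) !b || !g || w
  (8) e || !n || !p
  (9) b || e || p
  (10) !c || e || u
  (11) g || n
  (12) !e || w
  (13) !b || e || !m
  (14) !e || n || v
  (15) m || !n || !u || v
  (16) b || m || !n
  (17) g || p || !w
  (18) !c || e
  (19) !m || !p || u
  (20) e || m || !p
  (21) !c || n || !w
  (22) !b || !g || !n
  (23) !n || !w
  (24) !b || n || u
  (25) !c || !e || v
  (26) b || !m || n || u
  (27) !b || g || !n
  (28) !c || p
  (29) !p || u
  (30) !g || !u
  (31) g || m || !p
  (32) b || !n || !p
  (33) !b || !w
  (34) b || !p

Unit clause (!n) forces n = False.
In (g || n) only g is left, so g = True.
In (!g || !u) only !u is left, so u = False.
In (!b || n || u) only !b is left, so b = False.
In (b || !m || n || u) only !m is left, so m = False.
In (!p || u) only !p is left, so p = False.
In (b || e || p) only e is left, so e = True.
In (!e || w) only w is left, so w = True.
In (!e || n || v) only v is left, so v = True.
In (!c || n || !w) only !c is left, so c = False.
All clauses satisfied.

e = True, c = False, m = False, u = False, g = True, n = False, w = True, b = False, v = True, p = False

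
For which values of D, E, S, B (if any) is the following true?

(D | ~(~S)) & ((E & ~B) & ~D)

D=F, E=T, S=T, B=F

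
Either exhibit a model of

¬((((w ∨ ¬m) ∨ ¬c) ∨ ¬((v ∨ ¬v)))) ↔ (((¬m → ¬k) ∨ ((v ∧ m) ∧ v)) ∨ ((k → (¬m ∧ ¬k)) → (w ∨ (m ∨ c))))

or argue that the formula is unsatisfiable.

v = False, c = True, m = True, k = False, w = False

  ¬((((w ∨ ¬m) ∨ ¬c) ∨ ¬((v ∨ ¬v)))) ↔ (((¬m → ¬k) ∨ ((v ∧ m) ∧ v)) ∨ ((k → (¬m ∧ ¬k)) → (w ∨ (m ∨ c)))) = True
    ¬((((w ∨ ¬m) ∨ ¬c) ∨ ¬((v ∨ ¬v)))) = True
      ((w ∨ ¬m) ∨ ¬c) ∨ ¬((v ∨ ¬v)) = False
        (w ∨ ¬m) ∨ ¬c = False
          w ∨ ¬m = False
            ¬m = False
          ¬c = False
        ¬((v ∨ ¬v)) = False
          v ∨ ¬v = True
            ¬v = True
    ((¬m → ¬k) ∨ ((v ∧ m) ∧ v)) ∨ ((k → (¬m ∧ ¬k)) → (w ∨ (m ∨ c))) = True
      (¬m → ¬k) ∨ ((v ∧ m) ∧ v) = True
        ¬m → ¬k = True
          ¬m = False
          ¬k = True
        (v ∧ m) ∧ v = False
          v ∧ m = False
      (k → (¬m ∧ ¬k)) → (w ∨ (m ∨ c)) = True
        k → (¬m ∧ ¬k) = True
          ¬m ∧ ¬k = False
            ¬m = False
            ¬k = True
        w ∨ (m ∨ c) = True
          m ∨ c = True
The formula evaluates to True.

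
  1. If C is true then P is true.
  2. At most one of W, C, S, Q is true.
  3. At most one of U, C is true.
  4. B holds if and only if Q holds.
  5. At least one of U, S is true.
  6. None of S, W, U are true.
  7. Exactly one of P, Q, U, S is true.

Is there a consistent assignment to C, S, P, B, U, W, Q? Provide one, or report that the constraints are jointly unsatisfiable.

Case S = True:
  Constraint (6) is violated (S=T) — contradiction.
Case S = False:
  (5) with S=F forces U = True.
  Constraint (6) is violated (U=T) — contradiction.
Both cases fail — unsatisfiable.

No satisfying assignment exists.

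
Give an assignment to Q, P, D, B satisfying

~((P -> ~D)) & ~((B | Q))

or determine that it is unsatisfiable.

Q=F, P=T, D=T, B=F

  ~((P -> ~D)) = True
    P -> ~D = False
      ~D = False
  ~((B | Q)) = True
    B | Q = False
Both conjuncts True, so the formula holds.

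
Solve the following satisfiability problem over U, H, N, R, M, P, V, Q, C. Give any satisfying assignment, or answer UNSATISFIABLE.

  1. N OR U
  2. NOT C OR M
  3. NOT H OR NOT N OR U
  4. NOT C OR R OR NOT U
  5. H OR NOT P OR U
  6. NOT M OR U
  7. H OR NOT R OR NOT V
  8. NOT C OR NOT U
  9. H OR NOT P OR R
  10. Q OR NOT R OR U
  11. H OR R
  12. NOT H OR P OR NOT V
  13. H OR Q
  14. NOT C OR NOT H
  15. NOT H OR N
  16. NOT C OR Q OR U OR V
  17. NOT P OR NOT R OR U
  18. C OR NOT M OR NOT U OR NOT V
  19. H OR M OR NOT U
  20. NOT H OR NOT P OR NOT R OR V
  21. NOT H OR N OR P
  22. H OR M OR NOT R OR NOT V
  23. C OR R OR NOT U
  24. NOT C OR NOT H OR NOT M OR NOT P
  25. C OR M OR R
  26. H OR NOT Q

U: True, H: True, N: True, R: True, M: False, P: False, V: False, Q: True, C: False

Set U = True.
  then (NOT C OR NOT U) forces C = False.
  then (C OR R OR NOT U) forces R = True.
Try H = False:
  (H OR NOT R OR NOT V) forces V = False.
  (H OR Q) forces Q = True.
  clause (H OR NOT Q) is falsified — backtrack.
So H = True.
  then (NOT H OR N) forces N = True.
Set M = False.
Set P = False.
  then (NOT H OR P OR NOT V) forces V = False.
Set Q = True.
All clauses satisfied.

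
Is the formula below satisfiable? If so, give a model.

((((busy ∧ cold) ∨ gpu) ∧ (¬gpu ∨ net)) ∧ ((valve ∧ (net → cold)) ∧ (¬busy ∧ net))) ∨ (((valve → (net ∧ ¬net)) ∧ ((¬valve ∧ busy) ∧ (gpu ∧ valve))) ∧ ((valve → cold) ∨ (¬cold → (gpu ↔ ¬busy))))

cold = True, valve = True, busy = False, gpu = True, net = True

  ((((busy ∧ cold) ∨ gpu) ∧ (¬gpu ∨ net)) ∧ ((valve ∧ (net → cold)) ∧ (¬busy ∧ net))) ∨ (((valve → (net ∧ ¬net)) ∧ ((¬valve ∧ busy) ∧ (gpu ∧ valve))) ∧ ((valve → cold) ∨ (¬cold → (gpu ↔ ¬busy)))) = True
    (((busy ∧ cold) ∨ gpu) ∧ (¬gpu ∨ net)) ∧ ((valve ∧ (net → cold)) ∧ (¬busy ∧ net)) = True
      ((busy ∧ cold) ∨ gpu) ∧ (¬gpu ∨ net) = True
        (busy ∧ cold) ∨ gpu = True
          busy ∧ cold = False
        ¬gpu ∨ net = True
          ¬gpu = False
      (valve ∧ (net → cold)) ∧ (¬busy ∧ net) = True
        valve ∧ (net → cold) = True
          net → cold = True
        ¬busy ∧ net = True
          ¬busy = True
    ((valve → (net ∧ ¬net)) ∧ ((¬valve ∧ busy) ∧ (gpu ∧ valve))) ∧ ((valve → cold) ∨ (¬cold → (gpu ↔ ¬busy))) = False
      (valve → (net ∧ ¬net)) ∧ ((¬valve ∧ busy) ∧ (gpu ∧ valve)) = False
        valve → (net ∧ ¬net) = False
          net ∧ ¬net = False
            ¬net = False
        (¬valve ∧ busy) ∧ (gpu ∧ valve) = False
          ¬valve ∧ busy = False
            ¬valve = False
          gpu ∧ valve = True
      (valve → cold) ∨ (¬cold → (gpu ↔ ¬busy)) = True
        valve → cold = True
        ¬cold → (gpu ↔ ¬busy) = True
          ¬cold = False
          gpu ↔ ¬busy = True
            ¬busy = True
The formula evaluates to True.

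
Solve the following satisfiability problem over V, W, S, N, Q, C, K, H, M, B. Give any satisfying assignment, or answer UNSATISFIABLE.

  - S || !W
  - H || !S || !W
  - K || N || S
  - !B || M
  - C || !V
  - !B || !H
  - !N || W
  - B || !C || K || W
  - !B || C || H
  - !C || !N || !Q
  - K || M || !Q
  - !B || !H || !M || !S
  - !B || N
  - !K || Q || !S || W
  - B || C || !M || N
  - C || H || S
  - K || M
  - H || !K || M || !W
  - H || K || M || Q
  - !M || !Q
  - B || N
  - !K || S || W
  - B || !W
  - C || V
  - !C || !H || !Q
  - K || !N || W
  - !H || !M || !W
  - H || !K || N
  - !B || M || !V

Case W = True:
  (S || !W) forces S = True.
  (H || !S || !W) forces H = True.
  (!B || !H) forces B = False.
  Clause (B || !W) is falsified — contradiction.
Case W = False:
  (!N || W) forces N = False.
  (!B || N) forces B = False.
  Clause (B || N) is falsified — contradiction.
Both cases fail, so the formula is unsatisfiable.

Unsatisfiable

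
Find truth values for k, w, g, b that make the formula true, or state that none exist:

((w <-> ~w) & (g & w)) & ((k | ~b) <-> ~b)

UNSATISFIABLE

The conjunct w <-> ~w is unsatisfiable on its own:
  w=F: evaluates to False.
  w=T: evaluates to False.
So the whole conjunction is unsatisfiable.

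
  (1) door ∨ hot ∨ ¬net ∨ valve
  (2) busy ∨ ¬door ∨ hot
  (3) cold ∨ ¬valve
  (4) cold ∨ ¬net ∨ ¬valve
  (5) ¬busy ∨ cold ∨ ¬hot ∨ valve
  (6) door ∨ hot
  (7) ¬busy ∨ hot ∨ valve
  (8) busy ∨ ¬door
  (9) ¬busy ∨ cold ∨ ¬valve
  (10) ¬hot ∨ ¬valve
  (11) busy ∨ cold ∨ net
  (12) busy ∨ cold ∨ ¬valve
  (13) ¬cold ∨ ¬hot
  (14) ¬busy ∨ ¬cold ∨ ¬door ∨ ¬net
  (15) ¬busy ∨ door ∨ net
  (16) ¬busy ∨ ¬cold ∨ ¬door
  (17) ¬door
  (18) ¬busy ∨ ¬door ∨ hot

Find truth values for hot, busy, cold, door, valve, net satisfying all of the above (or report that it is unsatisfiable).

Unit clause (¬door) forces door = False.
In (door ∨ hot) only hot is left, so hot = True.
In (¬hot ∨ ¬valve) only ¬valve is left, so valve = False.
In (¬cold ∨ ¬hot) only ¬cold is left, so cold = False.
In (¬busy ∨ cold ∨ ¬hot ∨ valve) only ¬busy is left, so busy = False.
In (busy ∨ cold ∨ net) only net is left, so net = True.
All clauses satisfied.

hot: True, busy: False, cold: False, door: False, valve: False, net: True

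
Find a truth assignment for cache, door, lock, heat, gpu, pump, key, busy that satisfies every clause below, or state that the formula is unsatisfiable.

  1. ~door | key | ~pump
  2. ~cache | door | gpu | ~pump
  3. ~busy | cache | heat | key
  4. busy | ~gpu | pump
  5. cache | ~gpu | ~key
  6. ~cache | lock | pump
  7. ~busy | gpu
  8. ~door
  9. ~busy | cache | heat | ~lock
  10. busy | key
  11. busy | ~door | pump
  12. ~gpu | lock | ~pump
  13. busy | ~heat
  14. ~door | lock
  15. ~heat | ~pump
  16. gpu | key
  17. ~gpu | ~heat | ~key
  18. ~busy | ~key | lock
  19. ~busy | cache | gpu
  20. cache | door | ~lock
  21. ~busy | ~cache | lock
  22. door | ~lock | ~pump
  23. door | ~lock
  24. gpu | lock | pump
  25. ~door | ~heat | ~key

cache=F, door=F, lock=F, heat=T, gpu=T, pump=F, key=F, busy=T

Unit clause (~door) forces door = False.
In (door | ~lock) only ~lock is left, so lock = False.
Try cache = True:
  (~cache | lock | pump) forces pump = True.
  (~cache | door | gpu | ~pump) forces gpu = True.
  clause (~gpu | lock | ~pump) is falsified — backtrack.
So cache = False.
Set heat = True.
  then (busy | ~heat) forces busy = True.
  then (~heat | ~pump) forces pump = False.
  then (~busy | ~key | lock) forces key = False.
  then (~busy | cache | gpu) forces gpu = True.
All clauses satisfied.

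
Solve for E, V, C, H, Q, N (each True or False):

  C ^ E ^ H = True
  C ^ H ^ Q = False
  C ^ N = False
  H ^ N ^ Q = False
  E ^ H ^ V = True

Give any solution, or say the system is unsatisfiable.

E = False; V = False; C = False; H = True; Q = True; N = False

C ^ E ^ H = F ^ F ^ T = True ✓
C ^ H ^ Q = F ^ T ^ T = False ✓
C ^ N = F ^ F = False ✓
H ^ N ^ Q = T ^ F ^ T = False ✓
E ^ H ^ V = F ^ T ^ F = True ✓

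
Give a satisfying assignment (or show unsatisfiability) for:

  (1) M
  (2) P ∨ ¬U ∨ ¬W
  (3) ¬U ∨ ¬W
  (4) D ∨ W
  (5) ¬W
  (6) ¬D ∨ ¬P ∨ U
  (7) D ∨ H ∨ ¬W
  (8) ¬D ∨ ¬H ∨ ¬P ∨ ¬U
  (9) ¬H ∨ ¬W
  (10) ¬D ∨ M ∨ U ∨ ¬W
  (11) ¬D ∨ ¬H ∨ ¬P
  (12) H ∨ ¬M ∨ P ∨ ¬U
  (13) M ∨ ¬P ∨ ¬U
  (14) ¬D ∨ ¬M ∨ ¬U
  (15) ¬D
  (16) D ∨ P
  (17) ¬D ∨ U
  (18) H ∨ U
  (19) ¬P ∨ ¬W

Unsatisfiable — no assignment works.

Case M = True:
  (¬W) forces W = False.
  (D ∨ W) forces D = True.
  Clause (¬D) is falsified — contradiction.
Case M = False:
  Clause (M) is falsified — contradiction.
Both cases fail, so the formula is unsatisfiable.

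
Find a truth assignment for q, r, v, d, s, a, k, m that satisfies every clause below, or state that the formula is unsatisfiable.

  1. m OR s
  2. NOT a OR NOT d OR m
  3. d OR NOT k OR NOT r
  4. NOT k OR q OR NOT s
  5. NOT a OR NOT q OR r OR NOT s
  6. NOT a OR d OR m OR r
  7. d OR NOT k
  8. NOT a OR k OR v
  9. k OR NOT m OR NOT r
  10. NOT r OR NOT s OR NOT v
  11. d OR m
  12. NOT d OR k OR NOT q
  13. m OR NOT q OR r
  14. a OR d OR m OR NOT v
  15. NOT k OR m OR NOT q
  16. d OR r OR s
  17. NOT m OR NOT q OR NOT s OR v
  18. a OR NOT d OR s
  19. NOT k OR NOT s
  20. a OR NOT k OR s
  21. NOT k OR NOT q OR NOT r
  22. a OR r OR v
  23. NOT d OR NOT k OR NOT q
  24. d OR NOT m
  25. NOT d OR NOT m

q = False; r = False; v = True; d = True; s = True; a = False; k = False; m = False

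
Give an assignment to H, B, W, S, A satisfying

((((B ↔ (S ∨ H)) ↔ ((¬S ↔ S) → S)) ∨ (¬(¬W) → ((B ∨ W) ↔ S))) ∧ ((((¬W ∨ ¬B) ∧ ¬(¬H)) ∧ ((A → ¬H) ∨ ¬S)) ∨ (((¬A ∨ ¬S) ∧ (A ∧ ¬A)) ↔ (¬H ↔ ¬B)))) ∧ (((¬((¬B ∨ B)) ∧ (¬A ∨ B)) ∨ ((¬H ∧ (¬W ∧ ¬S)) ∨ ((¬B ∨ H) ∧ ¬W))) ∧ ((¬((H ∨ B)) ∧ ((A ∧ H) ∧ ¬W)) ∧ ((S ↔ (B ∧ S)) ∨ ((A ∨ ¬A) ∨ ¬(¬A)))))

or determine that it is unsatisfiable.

Unsatisfiable — no assignment works.

Case H = True: the conjunct ¬((H ∨ B)) becomes ¬((True ∨ B)) = False.
Case H = False: the conjunct H is False.
Both cases fail — unsatisfiable.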